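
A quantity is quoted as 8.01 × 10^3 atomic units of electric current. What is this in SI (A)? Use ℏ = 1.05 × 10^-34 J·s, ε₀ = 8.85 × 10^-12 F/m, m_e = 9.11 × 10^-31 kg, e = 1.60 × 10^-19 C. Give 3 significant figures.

53.4 A

One atomic unit of electric current: I_au = e E_h/ℏ = m_e e⁵/((4πε₀)²ℏ³) = 6.67 × 10^-3 A.
8.01 × 10^3 × 6.67 × 10^-3 A = 53.4 A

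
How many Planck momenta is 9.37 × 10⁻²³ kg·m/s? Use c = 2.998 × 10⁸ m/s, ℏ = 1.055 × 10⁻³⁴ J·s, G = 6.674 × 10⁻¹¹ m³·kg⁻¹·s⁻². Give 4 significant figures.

1.436 × 10⁻²³

Planck momentum: p_P = √(ℏc³/G) = 6.527 kg·m/s.
9.37 × 10⁻²³ / 6.527 = 1.436 × 10⁻²³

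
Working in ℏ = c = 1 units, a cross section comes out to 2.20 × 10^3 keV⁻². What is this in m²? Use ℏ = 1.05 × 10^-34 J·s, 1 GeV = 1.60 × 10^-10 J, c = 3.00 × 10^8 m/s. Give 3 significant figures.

8.53 × 10^-17 m²

Area is [L]² = [E]⁻²·(ℏc)²; restore (ℏc)².
1 GeV⁻² → (ℏc)² × (1 GeV in J)⁻² = 3.88 × 10^-32 m².
Convert the energy scale: 2.20 × 10^3 keV⁻² = 2.20 × 10^15 GeV⁻².
Result: 2.20 × 10^15 × 3.88 × 10^-32 = 8.53 × 10^-17 m².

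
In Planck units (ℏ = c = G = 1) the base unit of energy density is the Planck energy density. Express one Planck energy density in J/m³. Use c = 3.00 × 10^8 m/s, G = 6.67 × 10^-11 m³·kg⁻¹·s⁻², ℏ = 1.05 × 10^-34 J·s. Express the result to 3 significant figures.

u_P = c⁷/(ℏG²)
  = 2.19 × 10^59 / 4.67 × 10^-55
  = 4.68 × 10^113 J/m³

4.68 × 10^113 J/m³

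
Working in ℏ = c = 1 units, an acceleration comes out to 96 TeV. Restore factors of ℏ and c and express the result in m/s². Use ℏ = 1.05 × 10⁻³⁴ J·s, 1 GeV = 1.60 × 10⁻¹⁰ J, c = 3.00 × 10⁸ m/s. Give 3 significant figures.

Acceleration is [L]/[T]² = c·[E]/ℏ.
1 GeV → c/ℏ × (1 GeV in J) = 4.57 × 10³² m/s².
Convert the energy scale: 96 TeV = 9.60 × 10⁴ GeV.
Result: 9.60 × 10⁴ × 4.57 × 10³² = 4.39 × 10³⁷ m/s².

4.39 × 10³⁷ m/s²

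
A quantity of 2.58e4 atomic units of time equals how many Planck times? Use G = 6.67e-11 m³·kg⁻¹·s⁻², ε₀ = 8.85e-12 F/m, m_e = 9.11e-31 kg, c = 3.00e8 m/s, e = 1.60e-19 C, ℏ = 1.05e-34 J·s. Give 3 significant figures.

atomic unit of time: τ_au = (4πε₀)²ℏ³/(m_e e⁴) = 2.40e-17 s
Planck time: t_P = √(ℏG/c⁵) = 5.37e-44 s
2.58e4 × 2.40e-17 / 5.37e-44 = 1.15e31

1.15e31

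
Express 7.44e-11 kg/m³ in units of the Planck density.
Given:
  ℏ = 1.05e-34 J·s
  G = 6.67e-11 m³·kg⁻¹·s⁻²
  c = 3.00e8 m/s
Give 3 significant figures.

Planck density: ρ_P = c⁵/(ℏG²) = 5.20e96 kg/m³.
7.44e-11 / 5.20e96 = 1.43e-107

1.43e-107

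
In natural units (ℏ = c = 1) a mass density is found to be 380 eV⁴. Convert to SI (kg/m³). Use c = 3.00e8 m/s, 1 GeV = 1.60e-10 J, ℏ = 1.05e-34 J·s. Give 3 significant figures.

8.85e-14 kg/m³

Mass density is [E]/(c²[L]³) = [E]⁴/(ℏ³c⁵).
1 GeV⁴ → 1/(ℏ³c⁵) × (1 GeV in J)⁴ = 2.33e20 kg/m³.
Convert the energy scale: 380 eV⁴ = 3.80e-34 GeV⁴.
Result: 3.80e-34 × 2.33e20 = 8.85e-14 kg/m³.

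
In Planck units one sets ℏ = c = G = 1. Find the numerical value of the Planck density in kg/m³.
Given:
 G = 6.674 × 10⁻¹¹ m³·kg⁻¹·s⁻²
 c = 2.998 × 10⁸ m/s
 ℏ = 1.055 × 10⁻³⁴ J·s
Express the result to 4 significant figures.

ρ_P = c⁵/(ℏG²)
  = 2.422 × 10⁴² / 4.699 × 10⁻⁵⁵
  = 5.154 × 10⁹⁶ kg/m³

5.154 × 10⁹⁶ kg/m³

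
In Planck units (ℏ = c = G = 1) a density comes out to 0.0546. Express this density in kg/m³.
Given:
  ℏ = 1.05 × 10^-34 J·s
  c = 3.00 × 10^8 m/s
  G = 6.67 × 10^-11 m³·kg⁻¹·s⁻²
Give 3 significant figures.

2.84 × 10^95 kg/m³

One Planck density: ρ_P = c⁵/(ℏG²) = 5.20 × 10^96 kg/m³.
0.0546 × 5.20 × 10^96 kg/m³ = 2.84 × 10^95 kg/m³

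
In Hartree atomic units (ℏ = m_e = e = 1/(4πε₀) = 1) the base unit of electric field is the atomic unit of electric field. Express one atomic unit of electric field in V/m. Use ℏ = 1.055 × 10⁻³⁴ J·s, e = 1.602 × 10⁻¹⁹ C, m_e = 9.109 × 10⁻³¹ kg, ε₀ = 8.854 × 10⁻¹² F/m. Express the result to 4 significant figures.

5.131 × 10¹¹ V/m

E_au = E_h/(e a₀) = m_e²e⁵/((4πε₀)³ℏ⁴)
E_h = 4.354 × 10⁻¹⁸ J
a₀ = 5.297 × 10⁻¹¹ m
E_h/(e·a₀) = 5.131 × 10¹¹ V/m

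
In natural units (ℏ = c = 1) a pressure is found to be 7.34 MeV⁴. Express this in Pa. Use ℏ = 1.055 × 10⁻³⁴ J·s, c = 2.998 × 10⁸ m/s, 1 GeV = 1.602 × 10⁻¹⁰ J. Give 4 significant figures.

1.528 × 10²⁶ Pa

Pressure is [E]/[L]³ = [E]⁴/(ℏc)³.
1 GeV⁴ → 1/(ℏc)³ × (1 GeV in J)⁴ = 2.082 × 10³⁷ Pa.
Convert the energy scale: 7.34 MeV⁴ = 7.34 × 10⁻¹² GeV⁴.
Result: 7.34 × 10⁻¹² × 2.082 × 10³⁷ = 1.528 × 10²⁶ Pa.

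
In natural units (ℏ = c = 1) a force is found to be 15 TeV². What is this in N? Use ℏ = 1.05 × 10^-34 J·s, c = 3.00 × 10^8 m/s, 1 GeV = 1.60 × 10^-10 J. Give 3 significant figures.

Force is [E]/[L] = [E]²/(ℏc); restore (ℏc)⁻¹.
1 GeV² → 1/(ℏc) × (1 GeV in J)² = 8.13 × 10^5 N.
Convert the energy scale: 15 TeV² = 1.50 × 10^7 GeV².
Result: 1.50 × 10^7 × 8.13 × 10^5 = 1.22 × 10^13 N.

1.22 × 10^13 N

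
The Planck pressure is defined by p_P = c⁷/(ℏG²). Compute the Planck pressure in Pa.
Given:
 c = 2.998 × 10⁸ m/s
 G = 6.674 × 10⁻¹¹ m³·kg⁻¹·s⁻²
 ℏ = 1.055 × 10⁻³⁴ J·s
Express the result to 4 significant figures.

p_P = c⁷/(ℏG²)
  = 2.177 × 10⁵⁹ / 4.699 × 10⁻⁵⁵
  = 4.632 × 10¹¹³ Pa

4.632 × 10¹¹³ Pa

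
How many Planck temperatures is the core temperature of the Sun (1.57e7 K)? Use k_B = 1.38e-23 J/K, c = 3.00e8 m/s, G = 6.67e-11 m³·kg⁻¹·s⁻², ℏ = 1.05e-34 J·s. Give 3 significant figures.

Planck temperature: T_P = √(ℏc⁵/G) / k_B = 1.42e32 K.
1.57e7 / 1.42e32 = 1.11e-25

1.11e-25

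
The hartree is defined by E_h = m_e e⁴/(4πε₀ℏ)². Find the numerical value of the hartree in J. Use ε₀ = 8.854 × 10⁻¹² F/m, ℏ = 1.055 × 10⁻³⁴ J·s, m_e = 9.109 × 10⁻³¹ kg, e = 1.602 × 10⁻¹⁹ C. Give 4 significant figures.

4.354 × 10⁻¹⁸ J

E_h = m_e e⁴/(4πε₀ℏ)²
  = 6.000 × 10⁻¹⁰⁶ / 1.378 × 10⁻⁸⁸
  = 4.354 × 10⁻¹⁸ J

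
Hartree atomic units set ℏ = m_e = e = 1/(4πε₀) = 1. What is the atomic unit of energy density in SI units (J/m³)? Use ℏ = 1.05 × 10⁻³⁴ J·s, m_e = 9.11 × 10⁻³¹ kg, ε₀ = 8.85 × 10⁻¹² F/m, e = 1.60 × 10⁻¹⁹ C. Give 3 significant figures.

Dimensional analysis gives u_au = E_h/a₀³ = m_e⁴e¹⁰/((4πε₀)⁵ℏ⁸).
E_h = 4.38 × 10⁻¹⁸ J
a₀ = 5.26 × 10⁻¹¹ m
E_h/a₀³ = 3.01 × 10¹³ J/m³

3.01 × 10¹³ J/m³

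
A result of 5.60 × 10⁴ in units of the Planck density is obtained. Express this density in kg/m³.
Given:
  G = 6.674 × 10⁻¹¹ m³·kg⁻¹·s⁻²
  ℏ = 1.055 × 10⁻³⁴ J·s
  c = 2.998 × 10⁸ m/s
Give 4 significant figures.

2.886 × 10¹⁰¹ kg/m³

One Planck density: ρ_P = c⁵/(ℏG²) = 5.154 × 10⁹⁶ kg/m³.
5.60 × 10⁴ × 5.154 × 10⁹⁶ kg/m³ = 2.886 × 10¹⁰¹ kg/m³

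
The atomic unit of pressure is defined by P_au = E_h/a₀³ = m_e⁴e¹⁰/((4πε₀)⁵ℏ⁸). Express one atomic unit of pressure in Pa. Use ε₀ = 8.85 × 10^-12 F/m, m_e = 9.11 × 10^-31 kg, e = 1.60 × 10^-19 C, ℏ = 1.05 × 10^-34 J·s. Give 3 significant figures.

P_au = E_h/a₀³ = m_e⁴e¹⁰/((4πε₀)⁵ℏ⁸)
E_h = 4.38 × 10^-18 J
a₀ = 5.26 × 10^-11 m
E_h/a₀³ = 3.01 × 10^13 Pa

3.01 × 10^13 Pa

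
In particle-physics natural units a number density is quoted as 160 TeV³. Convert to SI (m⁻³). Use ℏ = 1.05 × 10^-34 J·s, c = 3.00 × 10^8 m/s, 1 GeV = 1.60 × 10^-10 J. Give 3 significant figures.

Number density is [L]⁻³ = [E]³/(ℏc)³.
1 GeV³ → 1/(ℏc)³ × (1 GeV in J)³ = 1.31 × 10^47 m⁻³.
Convert the energy scale: 160 TeV³ = 1.60 × 10^11 GeV³.
Result: 1.60 × 10^11 × 1.31 × 10^47 = 2.10 × 10^58 m⁻³.

2.10 × 10^58 m⁻³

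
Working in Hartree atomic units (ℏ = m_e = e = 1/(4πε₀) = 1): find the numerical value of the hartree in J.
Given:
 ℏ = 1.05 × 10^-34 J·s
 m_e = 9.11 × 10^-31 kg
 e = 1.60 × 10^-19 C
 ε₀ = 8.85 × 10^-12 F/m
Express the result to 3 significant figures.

Dimensional analysis gives E_h = m_e e⁴/(4πε₀ℏ)².
  = 5.97 × 10^-106 / 1.36 × 10^-88
  = 4.38 × 10^-18 J

4.38 × 10^-18 J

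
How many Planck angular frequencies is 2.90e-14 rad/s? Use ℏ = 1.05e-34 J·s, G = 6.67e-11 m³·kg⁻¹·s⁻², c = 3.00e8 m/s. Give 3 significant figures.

Planck angular frequency: ω_P = √(c⁵/(ℏG)) = 1.86e43 rad/s.
2.90e-14 / 1.86e43 = 1.56e-57

1.56e-57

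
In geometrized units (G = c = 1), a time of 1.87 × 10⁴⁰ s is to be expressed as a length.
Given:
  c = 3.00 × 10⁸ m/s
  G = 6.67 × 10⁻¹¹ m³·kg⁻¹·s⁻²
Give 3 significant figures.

5.61 × 10⁴⁸ m

Time → length via c.
1.87 × 10⁴⁰ s × (c) = 5.61 × 10⁴⁸ m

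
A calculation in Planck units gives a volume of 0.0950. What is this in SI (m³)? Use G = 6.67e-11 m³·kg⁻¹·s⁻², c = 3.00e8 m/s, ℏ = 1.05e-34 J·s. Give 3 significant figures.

3.97e-106 m³

One Planck volume: V_P = (ℏG/c³)^(3/2) = 4.18e-105 m³.
0.0950 × 4.18e-105 m³ = 3.97e-106 m³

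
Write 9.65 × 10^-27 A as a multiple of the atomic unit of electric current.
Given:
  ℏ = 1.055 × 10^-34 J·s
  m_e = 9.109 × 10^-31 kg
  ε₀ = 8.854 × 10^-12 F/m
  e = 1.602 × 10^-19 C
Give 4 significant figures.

atomic unit of electric current: I_au = e E_h/ℏ = m_e e⁵/((4πε₀)²ℏ³) = 6.612 × 10^-3 A.
9.65 × 10^-27 / 6.612 × 10^-3 = 1.459 × 10^-24

1.459 × 10^-24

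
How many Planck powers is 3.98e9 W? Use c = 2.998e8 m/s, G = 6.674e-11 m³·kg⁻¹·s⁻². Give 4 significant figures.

1.097e-43

Planck power: P_P = c⁵/G = 3.629e52 W.
3.98e9 / 3.629e52 = 1.097e-43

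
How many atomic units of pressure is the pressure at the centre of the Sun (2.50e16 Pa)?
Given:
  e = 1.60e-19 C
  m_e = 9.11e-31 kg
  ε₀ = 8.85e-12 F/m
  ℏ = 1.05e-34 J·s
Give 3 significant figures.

atomic unit of pressure: P_au = E_h/a₀³ = m_e⁴e¹⁰/((4πε₀)⁵ℏ⁸) = 3.01e13 Pa.
2.50e16 / 3.01e13 = 830

830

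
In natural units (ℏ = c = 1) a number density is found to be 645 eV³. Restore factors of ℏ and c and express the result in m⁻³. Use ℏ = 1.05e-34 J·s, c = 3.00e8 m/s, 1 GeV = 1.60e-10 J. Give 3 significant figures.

8.45e22 m⁻³

Number density is [L]⁻³ = [E]³/(ℏc)³.
1 GeV³ → 1/(ℏc)³ × (1 GeV in J)³ = 1.31e47 m⁻³.
Convert the energy scale: 645 eV³ = 6.45e-25 GeV³.
Result: 6.45e-25 × 1.31e47 = 8.45e22 m⁻³.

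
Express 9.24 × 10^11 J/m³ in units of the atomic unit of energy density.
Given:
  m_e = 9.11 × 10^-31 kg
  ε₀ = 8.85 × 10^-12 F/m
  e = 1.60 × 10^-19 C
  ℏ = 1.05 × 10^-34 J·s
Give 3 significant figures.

atomic unit of energy density: u_au = E_h/a₀³ = m_e⁴e¹⁰/((4πε₀)⁵ℏ⁸) = 3.01 × 10^13 J/m³.
9.24 × 10^11 / 3.01 × 10^13 = 0.0307

0.0307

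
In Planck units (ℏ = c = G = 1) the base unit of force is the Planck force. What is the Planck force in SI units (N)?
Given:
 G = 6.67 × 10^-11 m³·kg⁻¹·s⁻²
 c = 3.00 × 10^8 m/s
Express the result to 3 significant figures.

F_P = c⁴/G
  = 8.10 × 10^33 / 6.67 × 10^-11
  = 1.21 × 10^44 N

1.21 × 10^44 N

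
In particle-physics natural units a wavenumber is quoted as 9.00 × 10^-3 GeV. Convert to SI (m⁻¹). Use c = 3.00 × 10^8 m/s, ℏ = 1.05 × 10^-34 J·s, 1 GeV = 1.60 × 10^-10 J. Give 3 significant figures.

4.57 × 10^13 m⁻¹

Inverse length is [E]/(ℏc).
1 GeV → 1/(ℏc) × (1 GeV in J) = 5.08 × 10^15 m⁻¹.
Result: 9.00 × 10^-3 × 5.08 × 10^15 = 4.57 × 10^13 m⁻¹.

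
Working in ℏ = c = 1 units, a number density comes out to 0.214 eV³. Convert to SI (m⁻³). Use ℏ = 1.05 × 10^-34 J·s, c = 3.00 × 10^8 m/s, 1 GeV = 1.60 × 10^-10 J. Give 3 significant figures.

Number density is [L]⁻³ = [E]³/(ℏc)³.
1 GeV³ → 1/(ℏc)³ × (1 GeV in J)³ = 1.31 × 10^47 m⁻³.
Convert the energy scale: 0.214 eV³ = 2.14 × 10^-28 GeV³.
Result: 2.14 × 10^-28 × 1.31 × 10^47 = 2.80 × 10^19 m⁻³.

2.80 × 10^19 m⁻³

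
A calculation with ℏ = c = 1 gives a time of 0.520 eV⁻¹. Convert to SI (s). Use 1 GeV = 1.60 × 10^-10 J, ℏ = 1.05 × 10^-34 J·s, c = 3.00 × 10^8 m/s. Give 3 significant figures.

3.41 × 10^-16 s

A time is [E]⁻¹ in ℏ=c=1; restore one factor of ℏ.
1 GeV⁻¹ → ℏ × (1 GeV in J)⁻¹ = 6.56 × 10^-25 s.
Convert the energy scale: 0.520 eV⁻¹ = 5.20 × 10^8 GeV⁻¹.
Result: 5.20 × 10^8 × 6.56 × 10^-25 = 3.41 × 10^-16 s.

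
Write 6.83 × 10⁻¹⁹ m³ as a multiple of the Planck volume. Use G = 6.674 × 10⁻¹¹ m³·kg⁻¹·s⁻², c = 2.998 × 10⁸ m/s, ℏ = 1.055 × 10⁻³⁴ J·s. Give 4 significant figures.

1.617 × 10⁸⁶

Planck volume: V_P = (ℏG/c³)^(3/2) = 4.224 × 10⁻¹⁰⁵ m³.
6.83 × 10⁻¹⁹ / 4.224 × 10⁻¹⁰⁵ = 1.617 × 10⁸⁶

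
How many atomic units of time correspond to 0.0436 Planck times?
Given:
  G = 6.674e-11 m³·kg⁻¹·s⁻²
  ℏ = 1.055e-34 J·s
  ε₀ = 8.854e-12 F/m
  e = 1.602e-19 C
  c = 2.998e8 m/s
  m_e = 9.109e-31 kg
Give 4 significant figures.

9.703e-29

Planck time: t_P = √(ℏG/c⁵) = 5.392e-44 s
atomic unit of time: τ_au = (4πε₀)²ℏ³/(m_e e⁴) = 2.423e-17 s
0.0436 × 5.392e-44 / 2.423e-17 = 9.703e-29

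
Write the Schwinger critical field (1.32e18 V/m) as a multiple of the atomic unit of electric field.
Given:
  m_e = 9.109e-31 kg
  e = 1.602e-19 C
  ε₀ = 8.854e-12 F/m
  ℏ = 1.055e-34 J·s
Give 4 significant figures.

2.573e6

atomic unit of electric field: E_au = E_h/(e a₀) = m_e²e⁵/((4πε₀)³ℏ⁴) = 5.131e11 V/m.
1.32e18 / 5.131e11 = 2.573e6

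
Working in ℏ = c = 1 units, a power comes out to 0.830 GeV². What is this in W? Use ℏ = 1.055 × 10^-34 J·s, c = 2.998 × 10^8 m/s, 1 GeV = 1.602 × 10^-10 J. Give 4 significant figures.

Power is [E]/[T] = [E]²/ℏ.
1 GeV² → 1/ℏ × (1 GeV in J)² = 2.433 × 10^14 W.
Result: 0.830 × 2.433 × 10^14 = 2.019 × 10^14 W.

2.019 × 10^14 W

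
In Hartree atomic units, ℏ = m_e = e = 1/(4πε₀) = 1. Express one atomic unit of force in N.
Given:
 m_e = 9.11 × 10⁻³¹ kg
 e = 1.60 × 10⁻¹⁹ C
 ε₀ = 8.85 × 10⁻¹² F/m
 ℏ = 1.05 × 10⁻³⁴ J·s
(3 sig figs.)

8.33 × 10⁻⁸ N

Dimensional analysis gives F_au = E_h/a₀ = m_e²e⁶/((4πε₀)³ℏ⁴).
E_h = 4.38 × 10⁻¹⁸ J
a₀ = 5.26 × 10⁻¹¹ m
E_h/a₀ = 8.33 × 10⁻⁸ N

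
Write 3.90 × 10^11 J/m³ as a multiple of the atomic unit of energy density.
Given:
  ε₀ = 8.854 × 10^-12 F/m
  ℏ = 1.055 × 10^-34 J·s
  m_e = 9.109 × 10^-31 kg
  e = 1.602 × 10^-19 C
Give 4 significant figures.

atomic unit of energy density: u_au = E_h/a₀³ = m_e⁴e¹⁰/((4πε₀)⁵ℏ⁸) = 2.929 × 10^13 J/m³.
3.90 × 10^11 / 2.929 × 10^13 = 0.01331

0.01331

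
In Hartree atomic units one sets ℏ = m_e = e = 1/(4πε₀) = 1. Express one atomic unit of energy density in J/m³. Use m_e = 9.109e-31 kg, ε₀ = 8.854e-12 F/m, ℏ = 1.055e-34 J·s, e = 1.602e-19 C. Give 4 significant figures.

2.929e13 J/m³

u_au = E_h/a₀³ = m_e⁴e¹⁰/((4πε₀)⁵ℏ⁸)
E_h = 4.354e-18 J
a₀ = 5.297e-11 m
E_h/a₀³ = 2.929e13 J/m³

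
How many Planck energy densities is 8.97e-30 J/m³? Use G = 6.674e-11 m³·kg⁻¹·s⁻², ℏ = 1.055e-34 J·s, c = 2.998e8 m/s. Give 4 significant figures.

1.936e-143

Planck energy density: u_P = c⁷/(ℏG²) = 4.632e113 J/m³.
8.97e-30 / 4.632e113 = 1.936e-143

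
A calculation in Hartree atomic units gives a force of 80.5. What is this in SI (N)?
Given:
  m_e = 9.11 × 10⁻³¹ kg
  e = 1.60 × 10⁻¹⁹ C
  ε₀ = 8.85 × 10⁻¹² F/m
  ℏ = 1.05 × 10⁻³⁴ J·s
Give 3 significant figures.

One atomic unit of force: F_au = E_h/a₀ = m_e²e⁶/((4πε₀)³ℏ⁴) = 8.33 × 10⁻⁸ N.
80.5 × 8.33 × 10⁻⁸ N = 6.70 × 10⁻⁶ N

6.70 × 10⁻⁶ N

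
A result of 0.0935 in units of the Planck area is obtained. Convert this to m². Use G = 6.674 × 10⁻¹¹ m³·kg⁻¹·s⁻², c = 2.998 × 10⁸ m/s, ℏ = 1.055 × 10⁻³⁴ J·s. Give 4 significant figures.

One Planck area: A_P = ℏG/c³ = 2.613 × 10⁻⁷⁰ m².
0.0935 × 2.613 × 10⁻⁷⁰ m² = 2.443 × 10⁻⁷¹ m²

2.443 × 10⁻⁷¹ m²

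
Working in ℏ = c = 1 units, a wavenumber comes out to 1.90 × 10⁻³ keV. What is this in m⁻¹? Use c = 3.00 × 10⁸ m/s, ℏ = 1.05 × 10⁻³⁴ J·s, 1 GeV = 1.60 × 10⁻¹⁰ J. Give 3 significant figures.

9.65 × 10⁶ m⁻¹

Inverse length is [E]/(ℏc).
1 GeV → 1/(ℏc) × (1 GeV in J) = 5.08 × 10¹⁵ m⁻¹.
Convert the energy scale: 1.90 × 10⁻³ keV = 1.90 × 10⁻⁹ GeV.
Result: 1.90 × 10⁻⁹ × 5.08 × 10¹⁵ = 9.65 × 10⁶ m⁻¹.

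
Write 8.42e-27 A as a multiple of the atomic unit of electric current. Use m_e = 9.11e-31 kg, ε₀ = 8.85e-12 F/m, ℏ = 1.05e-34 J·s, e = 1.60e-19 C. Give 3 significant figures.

atomic unit of electric current: I_au = e E_h/ℏ = m_e e⁵/((4πε₀)²ℏ³) = 6.67e-3 A.
8.42e-27 / 6.67e-3 = 1.26e-24

1.26e-24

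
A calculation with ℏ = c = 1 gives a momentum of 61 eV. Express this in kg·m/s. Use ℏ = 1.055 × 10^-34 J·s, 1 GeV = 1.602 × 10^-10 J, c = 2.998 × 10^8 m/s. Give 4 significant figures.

Momentum is [E]/c; divide by c.
1 GeV → 1/c × (1 GeV in J) = 5.344 × 10^-19 kg·m/s.
Convert the energy scale: 61 eV = 6.10 × 10^-8 GeV.
Result: 6.10 × 10^-8 × 5.344 × 10^-19 = 3.260 × 10^-26 kg·m/s.

3.260 × 10^-26 kg·m/s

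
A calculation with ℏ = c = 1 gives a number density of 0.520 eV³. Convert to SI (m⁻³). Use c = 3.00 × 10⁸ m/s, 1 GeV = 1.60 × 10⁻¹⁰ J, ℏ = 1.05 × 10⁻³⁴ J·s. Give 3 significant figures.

Number density is [L]⁻³ = [E]³/(ℏc)³.
1 GeV³ → 1/(ℏc)³ × (1 GeV in J)³ = 1.31 × 10⁴⁷ m⁻³.
Convert the energy scale: 0.520 eV³ = 5.20 × 10⁻²⁸ GeV³.
Result: 5.20 × 10⁻²⁸ × 1.31 × 10⁴⁷ = 6.81 × 10¹⁹ m⁻³.

6.81 × 10¹⁹ m⁻³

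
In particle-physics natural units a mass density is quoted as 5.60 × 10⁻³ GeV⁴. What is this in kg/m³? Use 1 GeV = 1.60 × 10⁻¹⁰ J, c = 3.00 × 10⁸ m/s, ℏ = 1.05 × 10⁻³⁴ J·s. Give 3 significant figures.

Mass density is [E]/(c²[L]³) = [E]⁴/(ℏ³c⁵).
1 GeV⁴ → 1/(ℏ³c⁵) × (1 GeV in J)⁴ = 2.33 × 10²⁰ kg/m³.
Result: 5.60 × 10⁻³ × 2.33 × 10²⁰ = 1.30 × 10¹⁸ kg/m³.

1.30 × 10¹⁸ kg/m³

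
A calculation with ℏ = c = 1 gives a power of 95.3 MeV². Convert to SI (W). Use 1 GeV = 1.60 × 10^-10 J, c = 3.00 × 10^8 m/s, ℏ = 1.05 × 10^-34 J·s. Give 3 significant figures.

2.32 × 10^10 W

Power is [E]/[T] = [E]²/ℏ.
1 GeV² → 1/ℏ × (1 GeV in J)² = 2.44 × 10^14 W.
Convert the energy scale: 95.3 MeV² = 9.53 × 10^-5 GeV².
Result: 9.53 × 10^-5 × 2.44 × 10^14 = 2.32 × 10^10 W.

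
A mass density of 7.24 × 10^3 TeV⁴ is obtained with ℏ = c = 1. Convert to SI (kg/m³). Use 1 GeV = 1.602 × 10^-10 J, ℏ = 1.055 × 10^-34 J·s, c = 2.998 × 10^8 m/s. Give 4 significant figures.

Mass density is [E]/(c²[L]³) = [E]⁴/(ℏ³c⁵).
1 GeV⁴ → 1/(ℏ³c⁵) × (1 GeV in J)⁴ = 2.316 × 10^20 kg/m³.
Convert the energy scale: 7.24 × 10^3 TeV⁴ = 7.24 × 10^15 GeV⁴.
Result: 7.24 × 10^15 × 2.316 × 10^20 = 1.677 × 10^36 kg/m³.

1.677 × 10^36 kg/m³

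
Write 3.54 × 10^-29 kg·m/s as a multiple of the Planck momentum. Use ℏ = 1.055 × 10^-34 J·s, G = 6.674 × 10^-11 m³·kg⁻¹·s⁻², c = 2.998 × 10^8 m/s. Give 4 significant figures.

Planck momentum: p_P = √(ℏc³/G) = 6.527 kg·m/s.
3.54 × 10^-29 / 6.527 = 5.424 × 10^-30

5.424 × 10^-30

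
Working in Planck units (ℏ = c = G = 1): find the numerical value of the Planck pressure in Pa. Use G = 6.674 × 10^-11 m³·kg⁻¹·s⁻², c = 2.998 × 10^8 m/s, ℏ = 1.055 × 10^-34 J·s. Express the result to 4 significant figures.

The unique combination of the constants set to 1 with dimensions of pressure is p_P = c⁷/(ℏG²).
  = 2.177 × 10^59 / 4.699 × 10^-55
  = 4.632 × 10^113 Pa

4.632 × 10^113 Pa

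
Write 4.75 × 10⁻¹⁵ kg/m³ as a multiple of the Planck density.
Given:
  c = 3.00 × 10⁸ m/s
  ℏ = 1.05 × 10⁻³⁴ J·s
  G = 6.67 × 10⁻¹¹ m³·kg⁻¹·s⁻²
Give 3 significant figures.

Planck density: ρ_P = c⁵/(ℏG²) = 5.20 × 10⁹⁶ kg/m³.
4.75 × 10⁻¹⁵ / 5.20 × 10⁹⁶ = 9.13 × 10⁻¹¹²

9.13 × 10⁻¹¹²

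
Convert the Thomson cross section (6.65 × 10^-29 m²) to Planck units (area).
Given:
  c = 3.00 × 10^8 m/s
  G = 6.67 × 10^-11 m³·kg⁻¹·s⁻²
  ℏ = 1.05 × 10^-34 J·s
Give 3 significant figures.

2.56 × 10^41

Planck area: A_P = ℏG/c³ = 2.59 × 10^-70 m².
6.65 × 10^-29 / 2.59 × 10^-70 = 2.56 × 10^41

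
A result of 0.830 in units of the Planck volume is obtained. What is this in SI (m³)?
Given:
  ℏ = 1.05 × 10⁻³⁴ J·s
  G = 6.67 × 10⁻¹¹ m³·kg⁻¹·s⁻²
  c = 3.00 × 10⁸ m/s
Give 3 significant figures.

One Planck volume: V_P = (ℏG/c³)^(3/2) = 4.18 × 10⁻¹⁰⁵ m³.
0.830 × 4.18 × 10⁻¹⁰⁵ m³ = 3.47 × 10⁻¹⁰⁵ m³

3.47 × 10⁻¹⁰⁵ m³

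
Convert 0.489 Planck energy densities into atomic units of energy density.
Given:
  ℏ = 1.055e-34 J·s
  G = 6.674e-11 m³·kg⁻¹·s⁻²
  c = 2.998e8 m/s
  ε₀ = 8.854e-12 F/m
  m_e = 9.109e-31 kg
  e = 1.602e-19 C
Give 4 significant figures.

Planck energy density: u_P = c⁷/(ℏG²) = 4.632e113 J/m³
atomic unit of energy density: u_au = E_h/a₀³ = m_e⁴e¹⁰/((4πε₀)⁵ℏ⁸) = 2.929e13 J/m³
0.489 × 4.632e113 / 2.929e13 = 7.733e99

7.733e99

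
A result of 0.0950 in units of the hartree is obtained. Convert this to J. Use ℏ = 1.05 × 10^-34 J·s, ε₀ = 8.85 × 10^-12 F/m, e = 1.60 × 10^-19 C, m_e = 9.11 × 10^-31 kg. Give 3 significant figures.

One hartree: E_h = m_e e⁴/(4πε₀ℏ)² = 4.38 × 10^-18 J.
0.0950 × 4.38 × 10^-18 J = 4.16 × 10^-19 J

4.16 × 10^-19 J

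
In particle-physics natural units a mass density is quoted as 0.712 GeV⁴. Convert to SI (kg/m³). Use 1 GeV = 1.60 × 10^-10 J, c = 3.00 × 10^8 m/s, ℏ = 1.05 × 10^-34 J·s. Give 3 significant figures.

Mass density is [E]/(c²[L]³) = [E]⁴/(ℏ³c⁵).
1 GeV⁴ → 1/(ℏ³c⁵) × (1 GeV in J)⁴ = 2.33 × 10^20 kg/m³.
Result: 0.712 × 2.33 × 10^20 = 1.66 × 10^20 kg/m³.

1.66 × 10^20 kg/m³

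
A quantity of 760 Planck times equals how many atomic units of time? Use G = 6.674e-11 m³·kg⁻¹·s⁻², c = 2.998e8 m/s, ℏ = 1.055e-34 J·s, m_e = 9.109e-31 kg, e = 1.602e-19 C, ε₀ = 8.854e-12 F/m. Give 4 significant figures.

Planck time: t_P = √(ℏG/c⁵) = 5.392e-44 s
atomic unit of time: τ_au = (4πε₀)²ℏ³/(m_e e⁴) = 2.423e-17 s
760 × 5.392e-44 / 2.423e-17 = 1.691e-24

1.691e-24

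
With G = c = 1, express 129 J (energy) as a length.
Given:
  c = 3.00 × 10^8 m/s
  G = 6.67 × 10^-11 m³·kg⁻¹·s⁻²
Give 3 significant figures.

1.06 × 10^-42 m

Energy → length via G/c⁴.
129 J × (G/c⁴) = 1.06 × 10^-42 m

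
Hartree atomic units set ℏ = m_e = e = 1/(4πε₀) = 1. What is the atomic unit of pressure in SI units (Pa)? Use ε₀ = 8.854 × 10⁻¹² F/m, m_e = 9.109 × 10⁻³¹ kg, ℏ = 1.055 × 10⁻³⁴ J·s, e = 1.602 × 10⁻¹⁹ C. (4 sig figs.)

The unique combination of the constants set to 1 with dimensions of pressure is P_au = E_h/a₀³ = m_e⁴e¹⁰/((4πε₀)⁵ℏ⁸).
E_h = 4.354 × 10⁻¹⁸ J
a₀ = 5.297 × 10⁻¹¹ m
E_h/a₀³ = 2.929 × 10¹³ Pa

2.929 × 10¹³ Pa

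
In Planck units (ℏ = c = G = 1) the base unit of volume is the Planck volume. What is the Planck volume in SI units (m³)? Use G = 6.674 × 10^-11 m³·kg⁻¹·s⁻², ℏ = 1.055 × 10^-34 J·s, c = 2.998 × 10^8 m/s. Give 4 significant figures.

4.224 × 10^-105 m³

V_P = (ℏG/c³)^(3/2)
  = √(1.784 × 10^-209)
  = 4.224 × 10^-105 m³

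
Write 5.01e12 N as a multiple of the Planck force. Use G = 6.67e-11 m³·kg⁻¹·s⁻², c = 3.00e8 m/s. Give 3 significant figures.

Planck force: F_P = c⁴/G = 1.21e44 N.
5.01e12 / 1.21e44 = 4.13e-32

4.13e-32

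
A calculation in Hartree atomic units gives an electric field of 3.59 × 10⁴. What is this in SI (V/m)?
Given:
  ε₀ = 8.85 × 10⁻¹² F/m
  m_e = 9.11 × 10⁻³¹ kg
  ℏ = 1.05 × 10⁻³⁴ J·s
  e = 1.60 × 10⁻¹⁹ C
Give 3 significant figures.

1.87 × 10¹⁶ V/m

One atomic unit of electric field: E_au = E_h/(e a₀) = m_e²e⁵/((4πε₀)³ℏ⁴) = 5.20 × 10¹¹ V/m.
3.59 × 10⁴ × 5.20 × 10¹¹ V/m = 1.87 × 10¹⁶ V/m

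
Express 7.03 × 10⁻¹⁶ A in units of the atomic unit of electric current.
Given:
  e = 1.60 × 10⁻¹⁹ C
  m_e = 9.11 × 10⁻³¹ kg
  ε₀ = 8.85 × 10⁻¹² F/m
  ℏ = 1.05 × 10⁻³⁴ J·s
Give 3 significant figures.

1.05 × 10⁻¹³

atomic unit of electric current: I_au = e E_h/ℏ = m_e e⁵/((4πε₀)²ℏ³) = 6.67 × 10⁻³ A.
7.03 × 10⁻¹⁶ / 6.67 × 10⁻³ = 1.05 × 10⁻¹³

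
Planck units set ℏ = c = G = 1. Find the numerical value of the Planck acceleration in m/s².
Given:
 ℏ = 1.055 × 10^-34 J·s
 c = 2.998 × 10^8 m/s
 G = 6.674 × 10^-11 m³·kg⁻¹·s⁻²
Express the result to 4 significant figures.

5.560 × 10^51 m/s²

From ℏ = c = G = 1 the acceleration scale is a_P = √(c⁷/(ℏG)).
  = √(3.092 × 10^103)
  = 5.560 × 10^51 m/s²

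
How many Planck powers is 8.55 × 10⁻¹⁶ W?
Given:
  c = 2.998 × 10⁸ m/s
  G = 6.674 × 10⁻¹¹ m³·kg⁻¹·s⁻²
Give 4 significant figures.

Planck power: P_P = c⁵/G = 3.629 × 10⁵² W.
8.55 × 10⁻¹⁶ / 3.629 × 10⁵² = 2.356 × 10⁻⁶⁸

2.356 × 10⁻⁶⁸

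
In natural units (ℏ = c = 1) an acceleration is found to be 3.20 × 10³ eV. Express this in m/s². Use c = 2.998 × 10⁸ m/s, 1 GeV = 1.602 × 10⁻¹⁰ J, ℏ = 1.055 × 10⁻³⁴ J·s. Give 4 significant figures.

1.457 × 10²⁷ m/s²

Acceleration is [L]/[T]² = c·[E]/ℏ.
1 GeV → c/ℏ × (1 GeV in J) = 4.552 × 10³² m/s².
Convert the energy scale: 3.20 × 10³ eV = 3.20 × 10⁻⁶ GeV.
Result: 3.20 × 10⁻⁶ × 4.552 × 10³² = 1.457 × 10²⁷ m/s².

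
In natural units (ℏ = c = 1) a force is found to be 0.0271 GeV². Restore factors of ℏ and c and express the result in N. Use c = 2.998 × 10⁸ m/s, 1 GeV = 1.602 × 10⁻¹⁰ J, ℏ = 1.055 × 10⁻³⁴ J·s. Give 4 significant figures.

2.199 × 10⁴ N

Force is [E]/[L] = [E]²/(ℏc); restore (ℏc)⁻¹.
1 GeV² → 1/(ℏc) × (1 GeV in J)² = 8.114 × 10⁵ N.
Result: 0.0271 × 8.114 × 10⁵ = 2.199 × 10⁴ N.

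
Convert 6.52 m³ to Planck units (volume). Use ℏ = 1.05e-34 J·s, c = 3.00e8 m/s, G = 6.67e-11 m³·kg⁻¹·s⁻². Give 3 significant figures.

1.56e105

Planck volume: V_P = (ℏG/c³)^(3/2) = 4.18e-105 m³.
6.52 / 4.18e-105 = 1.56e105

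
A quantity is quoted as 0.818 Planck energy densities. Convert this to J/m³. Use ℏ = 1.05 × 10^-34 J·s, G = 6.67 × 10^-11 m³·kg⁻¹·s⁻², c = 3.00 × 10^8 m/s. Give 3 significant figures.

One Planck energy density: u_P = c⁷/(ℏG²) = 4.68 × 10^113 J/m³.
0.818 × 4.68 × 10^113 J/m³ = 3.83 × 10^113 J/m³

3.83 × 10^113 J/m³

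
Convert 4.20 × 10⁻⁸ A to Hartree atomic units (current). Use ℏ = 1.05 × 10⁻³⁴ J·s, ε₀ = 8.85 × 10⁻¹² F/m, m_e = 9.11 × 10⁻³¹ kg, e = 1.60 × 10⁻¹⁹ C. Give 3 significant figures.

6.30 × 10⁻⁶

atomic unit of electric current: I_au = e E_h/ℏ = m_e e⁵/((4πε₀)²ℏ³) = 6.67 × 10⁻³ A.
4.20 × 10⁻⁸ / 6.67 × 10⁻³ = 6.30 × 10⁻⁶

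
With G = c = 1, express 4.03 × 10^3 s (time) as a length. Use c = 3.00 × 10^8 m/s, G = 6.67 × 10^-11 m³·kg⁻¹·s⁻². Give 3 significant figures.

1.21 × 10^12 m

Time → length via c.
4.03 × 10^3 s × (c) = 1.21 × 10^12 m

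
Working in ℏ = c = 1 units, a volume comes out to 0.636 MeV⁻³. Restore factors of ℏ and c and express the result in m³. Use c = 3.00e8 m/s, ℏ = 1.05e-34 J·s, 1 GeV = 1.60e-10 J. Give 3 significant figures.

Volume is [L]³ = [E]⁻³·(ℏc)³.
1 GeV⁻³ → (ℏc)³ × (1 GeV in J)⁻³ = 7.63e-48 m³.
Convert the energy scale: 0.636 MeV⁻³ = 6.36e8 GeV⁻³.
Result: 6.36e8 × 7.63e-48 = 4.85e-39 m³.

4.85e-39 m³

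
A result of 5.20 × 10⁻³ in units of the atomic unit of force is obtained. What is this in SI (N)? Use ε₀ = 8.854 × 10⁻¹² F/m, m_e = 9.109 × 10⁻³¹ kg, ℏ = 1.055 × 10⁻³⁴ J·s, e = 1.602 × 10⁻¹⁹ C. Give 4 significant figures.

4.274 × 10⁻¹⁰ N

One atomic unit of force: F_au = E_h/a₀ = m_e²e⁶/((4πε₀)³ℏ⁴) = 8.220 × 10⁻⁸ N.
5.20 × 10⁻³ × 8.220 × 10⁻⁸ N = 4.274 × 10⁻¹⁰ N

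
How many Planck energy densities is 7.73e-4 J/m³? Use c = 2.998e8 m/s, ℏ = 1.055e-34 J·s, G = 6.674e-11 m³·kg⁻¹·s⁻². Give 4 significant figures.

Planck energy density: u_P = c⁷/(ℏG²) = 4.632e113 J/m³.
7.73e-4 / 4.632e113 = 1.669e-117

1.669e-117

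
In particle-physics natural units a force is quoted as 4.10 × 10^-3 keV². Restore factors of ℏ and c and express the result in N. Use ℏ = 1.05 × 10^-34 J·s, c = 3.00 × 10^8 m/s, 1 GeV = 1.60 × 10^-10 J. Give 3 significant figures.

3.33 × 10^-9 N

Force is [E]/[L] = [E]²/(ℏc); restore (ℏc)⁻¹.
1 GeV² → 1/(ℏc) × (1 GeV in J)² = 8.13 × 10^5 N.
Convert the energy scale: 4.10 × 10^-3 keV² = 4.10 × 10^-15 GeV².
Result: 4.10 × 10^-15 × 8.13 × 10^5 = 3.33 × 10^-9 N.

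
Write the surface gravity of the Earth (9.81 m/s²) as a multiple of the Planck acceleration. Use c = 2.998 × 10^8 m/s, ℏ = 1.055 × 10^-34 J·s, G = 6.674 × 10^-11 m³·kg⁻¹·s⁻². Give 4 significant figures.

Planck acceleration: a_P = √(c⁷/(ℏG)) = 5.560 × 10^51 m/s².
9.81 / 5.560 × 10^51 = 1.764 × 10^-51

1.764 × 10^-51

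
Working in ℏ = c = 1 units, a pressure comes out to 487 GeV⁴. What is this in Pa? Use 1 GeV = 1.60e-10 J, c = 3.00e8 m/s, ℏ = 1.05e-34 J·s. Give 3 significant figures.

1.02e40 Pa

Pressure is [E]/[L]³ = [E]⁴/(ℏc)³.
1 GeV⁴ → 1/(ℏc)³ × (1 GeV in J)⁴ = 2.10e37 Pa.
Result: 487 × 2.10e37 = 1.02e40 Pa.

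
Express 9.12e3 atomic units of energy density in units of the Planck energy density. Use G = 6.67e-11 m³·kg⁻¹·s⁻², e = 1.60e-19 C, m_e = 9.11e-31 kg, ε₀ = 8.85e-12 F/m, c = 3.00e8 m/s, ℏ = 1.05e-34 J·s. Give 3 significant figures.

5.87e-97

atomic unit of energy density: u_au = E_h/a₀³ = m_e⁴e¹⁰/((4πε₀)⁵ℏ⁸) = 3.01e13 J/m³
Planck energy density: u_P = c⁷/(ℏG²) = 4.68e113 J/m³
9.12e3 × 3.01e13 / 4.68e113 = 5.87e-97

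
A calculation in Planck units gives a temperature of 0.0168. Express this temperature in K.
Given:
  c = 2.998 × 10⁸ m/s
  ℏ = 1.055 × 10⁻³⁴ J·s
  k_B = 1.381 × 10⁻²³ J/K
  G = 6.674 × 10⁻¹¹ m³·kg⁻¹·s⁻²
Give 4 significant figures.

2.380 × 10³⁰ K

One Planck temperature: T_P = √(ℏc⁵/G) / k_B = 1.417 × 10³² K.
0.0168 × 1.417 × 10³² K = 2.380 × 10³⁰ K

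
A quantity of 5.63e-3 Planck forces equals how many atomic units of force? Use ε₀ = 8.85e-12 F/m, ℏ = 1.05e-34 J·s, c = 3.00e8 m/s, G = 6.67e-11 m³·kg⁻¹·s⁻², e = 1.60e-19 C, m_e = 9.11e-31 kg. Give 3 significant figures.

8.21e48

Planck force: F_P = c⁴/G = 1.21e44 N
atomic unit of force: F_au = E_h/a₀ = m_e²e⁶/((4πε₀)³ℏ⁴) = 8.33e-8 N
5.63e-3 × 1.21e44 / 8.33e-8 = 8.21e48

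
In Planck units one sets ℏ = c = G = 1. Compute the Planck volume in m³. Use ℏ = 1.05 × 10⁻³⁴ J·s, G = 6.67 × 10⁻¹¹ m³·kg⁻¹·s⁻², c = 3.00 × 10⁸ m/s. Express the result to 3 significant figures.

V_P = (ℏG/c³)^(3/2)
  = √(1.75 × 10⁻²⁰⁹)
  = 4.18 × 10⁻¹⁰⁵ m³

4.18 × 10⁻¹⁰⁵ m³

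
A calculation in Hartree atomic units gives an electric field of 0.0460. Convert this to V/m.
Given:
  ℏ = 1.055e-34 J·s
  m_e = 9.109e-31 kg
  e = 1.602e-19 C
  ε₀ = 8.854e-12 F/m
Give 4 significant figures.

2.360e10 V/m

One atomic unit of electric field: E_au = E_h/(e a₀) = m_e²e⁵/((4πε₀)³ℏ⁴) = 5.131e11 V/m.
0.0460 × 5.131e11 V/m = 2.360e10 V/m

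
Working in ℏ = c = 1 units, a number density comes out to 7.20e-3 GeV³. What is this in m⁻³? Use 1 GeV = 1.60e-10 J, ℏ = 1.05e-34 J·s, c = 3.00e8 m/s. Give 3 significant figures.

Number density is [L]⁻³ = [E]³/(ℏc)³.
1 GeV³ → 1/(ℏc)³ × (1 GeV in J)³ = 1.31e47 m⁻³.
Result: 7.20e-3 × 1.31e47 = 9.44e44 m⁻³.

9.44e44 m⁻³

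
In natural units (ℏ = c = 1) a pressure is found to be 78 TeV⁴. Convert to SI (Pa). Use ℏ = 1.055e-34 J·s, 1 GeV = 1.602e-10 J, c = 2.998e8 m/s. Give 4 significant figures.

Pressure is [E]/[L]³ = [E]⁴/(ℏc)³.
1 GeV⁴ → 1/(ℏc)³ × (1 GeV in J)⁴ = 2.082e37 Pa.
Convert the energy scale: 78 TeV⁴ = 7.80e13 GeV⁴.
Result: 7.80e13 × 2.082e37 = 1.624e51 Pa.

1.624e51 Pa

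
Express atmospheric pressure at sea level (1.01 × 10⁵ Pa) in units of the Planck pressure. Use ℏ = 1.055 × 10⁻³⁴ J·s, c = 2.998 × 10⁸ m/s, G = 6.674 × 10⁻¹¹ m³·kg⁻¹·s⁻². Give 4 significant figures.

Planck pressure: p_P = c⁷/(ℏG²) = 4.632 × 10¹¹³ Pa.
1.01 × 10⁵ / 4.632 × 10¹¹³ = 2.180 × 10⁻¹⁰⁹

2.180 × 10⁻¹⁰⁹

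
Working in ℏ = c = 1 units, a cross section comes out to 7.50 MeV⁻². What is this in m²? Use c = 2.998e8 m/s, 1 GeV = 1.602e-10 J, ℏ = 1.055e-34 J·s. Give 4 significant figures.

Area is [L]² = [E]⁻²·(ℏc)²; restore (ℏc)².
1 GeV⁻² → (ℏc)² × (1 GeV in J)⁻² = 3.898e-32 m².
Convert the energy scale: 7.50 MeV⁻² = 7.50e6 GeV⁻².
Result: 7.50e6 × 3.898e-32 = 2.924e-25 m².

2.924e-25 m²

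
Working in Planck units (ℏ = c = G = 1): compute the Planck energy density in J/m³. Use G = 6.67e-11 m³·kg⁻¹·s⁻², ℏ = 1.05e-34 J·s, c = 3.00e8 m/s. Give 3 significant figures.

4.68e113 J/m³

The unique combination of the constants set to 1 with dimensions of energy density is u_P = c⁷/(ℏG²).
  = 2.19e59 / 4.67e-55
  = 4.68e113 J/m³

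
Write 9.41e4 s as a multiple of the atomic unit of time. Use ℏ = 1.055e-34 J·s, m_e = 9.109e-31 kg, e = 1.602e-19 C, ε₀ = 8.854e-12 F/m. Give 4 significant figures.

3.884e21

atomic unit of time: τ_au = (4πε₀)²ℏ³/(m_e e⁴) = 2.423e-17 s.
9.41e4 / 2.423e-17 = 3.884e21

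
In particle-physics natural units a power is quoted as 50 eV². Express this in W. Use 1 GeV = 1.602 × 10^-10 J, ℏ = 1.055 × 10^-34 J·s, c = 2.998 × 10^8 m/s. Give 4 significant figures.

Power is [E]/[T] = [E]²/ℏ.
1 GeV² → 1/ℏ × (1 GeV in J)² = 2.433 × 10^14 W.
Convert the energy scale: 50 eV² = 5.00 × 10^-17 GeV².
Result: 5.00 × 10^-17 × 2.433 × 10^14 = 0.01216 W.

0.01216 W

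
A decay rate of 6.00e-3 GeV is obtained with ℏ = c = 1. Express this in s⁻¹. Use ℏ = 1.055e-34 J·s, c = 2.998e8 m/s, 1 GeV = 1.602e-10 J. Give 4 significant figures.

9.111e21 s⁻¹

A rate is [E]/ℏ; divide by ℏ.
1 GeV → 1/ℏ × (1 GeV in J) = 1.518e24 s⁻¹.
Result: 6.00e-3 × 1.518e24 = 9.111e21 s⁻¹.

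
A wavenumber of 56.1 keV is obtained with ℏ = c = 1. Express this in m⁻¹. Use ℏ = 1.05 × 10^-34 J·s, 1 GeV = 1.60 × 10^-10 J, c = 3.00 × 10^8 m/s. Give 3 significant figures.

2.85 × 10^11 m⁻¹

Inverse length is [E]/(ℏc).
1 GeV → 1/(ℏc) × (1 GeV in J) = 5.08 × 10^15 m⁻¹.
Convert the energy scale: 56.1 keV = 5.61 × 10^-5 GeV.
Result: 5.61 × 10^-5 × 5.08 × 10^15 = 2.85 × 10^11 m⁻¹.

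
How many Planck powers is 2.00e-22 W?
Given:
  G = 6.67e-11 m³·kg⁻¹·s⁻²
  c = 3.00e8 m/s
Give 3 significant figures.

Planck power: P_P = c⁵/G = 3.64e52 W.
2.00e-22 / 3.64e52 = 5.49e-75

5.49e-75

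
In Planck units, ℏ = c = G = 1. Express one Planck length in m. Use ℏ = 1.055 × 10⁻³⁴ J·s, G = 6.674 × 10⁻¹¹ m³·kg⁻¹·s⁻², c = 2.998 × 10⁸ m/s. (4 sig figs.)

1.616 × 10⁻³⁵ m

The unique combination of the constants set to 1 with dimensions of length is ℓ_P = √(ℏG/c³).
  = √(2.613 × 10⁻⁷⁰)
  = 1.616 × 10⁻³⁵ m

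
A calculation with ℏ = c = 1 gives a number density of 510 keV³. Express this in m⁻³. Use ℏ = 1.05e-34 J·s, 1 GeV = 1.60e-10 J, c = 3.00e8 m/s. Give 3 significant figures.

6.68e31 m⁻³

Number density is [L]⁻³ = [E]³/(ℏc)³.
1 GeV³ → 1/(ℏc)³ × (1 GeV in J)³ = 1.31e47 m⁻³.
Convert the energy scale: 510 keV³ = 5.10e-16 GeV³.
Result: 5.10e-16 × 1.31e47 = 6.68e31 m⁻³.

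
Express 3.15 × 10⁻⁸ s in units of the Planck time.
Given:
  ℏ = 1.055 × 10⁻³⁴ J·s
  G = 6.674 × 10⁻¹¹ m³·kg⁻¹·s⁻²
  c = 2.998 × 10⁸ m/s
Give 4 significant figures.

Planck time: t_P = √(ℏG/c⁵) = 5.392 × 10⁻⁴⁴ s.
3.15 × 10⁻⁸ / 5.392 × 10⁻⁴⁴ = 5.842 × 10³⁵

5.842 × 10³⁵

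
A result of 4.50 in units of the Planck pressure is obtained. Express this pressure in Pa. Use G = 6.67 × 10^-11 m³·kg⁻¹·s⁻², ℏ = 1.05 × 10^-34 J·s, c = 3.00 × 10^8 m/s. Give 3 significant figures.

One Planck pressure: p_P = c⁷/(ℏG²) = 4.68 × 10^113 Pa.
4.50 × 4.68 × 10^113 Pa = 2.11 × 10^114 Pa

2.11 × 10^114 Pa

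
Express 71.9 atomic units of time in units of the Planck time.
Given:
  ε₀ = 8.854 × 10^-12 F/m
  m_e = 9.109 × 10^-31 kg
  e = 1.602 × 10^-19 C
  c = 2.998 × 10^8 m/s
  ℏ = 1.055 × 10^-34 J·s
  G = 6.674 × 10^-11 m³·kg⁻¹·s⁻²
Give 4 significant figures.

3.231 × 10^28

atomic unit of time: τ_au = (4πε₀)²ℏ³/(m_e e⁴) = 2.423 × 10^-17 s
Planck time: t_P = √(ℏG/c⁵) = 5.392 × 10^-44 s
71.9 × 2.423 × 10^-17 / 5.392 × 10^-44 = 3.231 × 10^28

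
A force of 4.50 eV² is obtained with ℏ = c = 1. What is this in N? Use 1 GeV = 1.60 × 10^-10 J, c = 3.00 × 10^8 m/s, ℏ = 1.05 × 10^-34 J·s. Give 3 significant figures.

3.66 × 10^-12 N

Force is [E]/[L] = [E]²/(ℏc); restore (ℏc)⁻¹.
1 GeV² → 1/(ℏc) × (1 GeV in J)² = 8.13 × 10^5 N.
Convert the energy scale: 4.50 eV² = 4.50 × 10^-18 GeV².
Result: 4.50 × 10^-18 × 8.13 × 10^5 = 3.66 × 10^-12 N.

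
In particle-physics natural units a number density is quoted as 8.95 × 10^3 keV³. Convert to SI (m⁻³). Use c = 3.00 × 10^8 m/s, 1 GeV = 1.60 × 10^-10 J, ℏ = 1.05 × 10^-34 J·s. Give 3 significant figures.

1.17 × 10^33 m⁻³

Number density is [L]⁻³ = [E]³/(ℏc)³.
1 GeV³ → 1/(ℏc)³ × (1 GeV in J)³ = 1.31 × 10^47 m⁻³.
Convert the energy scale: 8.95 × 10^3 keV³ = 8.95 × 10^-15 GeV³.
Result: 8.95 × 10^-15 × 1.31 × 10^47 = 1.17 × 10^33 m⁻³.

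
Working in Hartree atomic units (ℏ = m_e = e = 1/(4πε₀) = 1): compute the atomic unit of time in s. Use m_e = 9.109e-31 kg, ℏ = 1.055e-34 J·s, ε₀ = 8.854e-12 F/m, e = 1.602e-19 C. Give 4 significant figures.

The unique combination of the constants set to 1 with dimensions of time is τ_au = (4πε₀)²ℏ³/(m_e e⁴).
E_h = 4.354e-18 J
ℏ/E_h = 2.423e-17 s

2.423e-17 s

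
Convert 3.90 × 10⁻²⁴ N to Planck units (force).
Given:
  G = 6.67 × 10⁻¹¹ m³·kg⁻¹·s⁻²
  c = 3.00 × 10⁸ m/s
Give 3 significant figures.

3.21 × 10⁻⁶⁸

Planck force: F_P = c⁴/G = 1.21 × 10⁴⁴ N.
3.90 × 10⁻²⁴ / 1.21 × 10⁴⁴ = 3.21 × 10⁻⁶⁸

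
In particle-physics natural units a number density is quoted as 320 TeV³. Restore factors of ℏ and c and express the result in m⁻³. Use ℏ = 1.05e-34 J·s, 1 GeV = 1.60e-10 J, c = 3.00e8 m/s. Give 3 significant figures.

Number density is [L]⁻³ = [E]³/(ℏc)³.
1 GeV³ → 1/(ℏc)³ × (1 GeV in J)³ = 1.31e47 m⁻³.
Convert the energy scale: 320 TeV³ = 3.20e11 GeV³.
Result: 3.20e11 × 1.31e47 = 4.19e58 m⁻³.

4.19e58 m⁻³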